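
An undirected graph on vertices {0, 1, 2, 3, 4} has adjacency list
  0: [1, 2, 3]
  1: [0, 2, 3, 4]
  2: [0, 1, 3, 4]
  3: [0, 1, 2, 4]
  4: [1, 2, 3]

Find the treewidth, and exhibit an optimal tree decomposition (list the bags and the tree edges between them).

Each bag holds 4 vertices, so the decomposition has width 3, which upper-bounds the treewidth. For the lower bound, the 4 vertices {0, 1, 2, 3} are pairwise adjacent, and any tree decomposition puts a clique entirely inside one bag — forcing width ≥ 3. Hence tw(G) = 3 exactly.

Treewidth 3.
Bags: B1 = {1, 2, 3, 4}  B2 = {0, 1, 2, 3}
Tree: B1–B2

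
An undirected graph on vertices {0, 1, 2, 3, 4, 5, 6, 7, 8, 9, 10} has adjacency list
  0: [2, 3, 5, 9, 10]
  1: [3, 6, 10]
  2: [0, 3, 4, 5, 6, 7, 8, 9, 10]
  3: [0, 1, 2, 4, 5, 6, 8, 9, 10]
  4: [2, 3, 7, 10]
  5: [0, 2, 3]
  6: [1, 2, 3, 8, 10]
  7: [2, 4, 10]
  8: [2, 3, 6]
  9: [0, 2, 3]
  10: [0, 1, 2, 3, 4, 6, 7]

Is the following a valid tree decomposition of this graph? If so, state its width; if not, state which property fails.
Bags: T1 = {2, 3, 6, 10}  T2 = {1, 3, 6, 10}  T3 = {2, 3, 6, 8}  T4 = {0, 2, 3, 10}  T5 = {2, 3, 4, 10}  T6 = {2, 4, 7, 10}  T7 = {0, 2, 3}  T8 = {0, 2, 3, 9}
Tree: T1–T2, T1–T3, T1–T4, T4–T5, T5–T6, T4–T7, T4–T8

A tree decomposition must satisfy three properties: every vertex lies in some bag; for every edge, both endpoints lie together in some bag; and for every vertex, the bags containing it form a connected subtree. Here vertex 5 appears in no bag, so the decomposition is invalid.

No — vertex 5 appears in no bag.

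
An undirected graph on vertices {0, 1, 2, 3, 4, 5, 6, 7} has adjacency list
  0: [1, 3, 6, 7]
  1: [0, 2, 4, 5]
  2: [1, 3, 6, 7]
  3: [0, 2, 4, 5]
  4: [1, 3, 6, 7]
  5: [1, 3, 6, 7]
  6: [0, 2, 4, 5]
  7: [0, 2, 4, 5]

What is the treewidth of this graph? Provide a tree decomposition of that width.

Treewidth 4.
Bags: B1 = {0, 1, 3, 6, 7}  B2 = {1, 3, 4, 6, 7}  B3 = {1, 3, 5, 6, 7}  B4 = {1, 2, 3, 6, 7}
Tree: B1–B2, B2–B3, B3–B4

Every bag has size at most 5, so the width is 5 − 1 = 4 and tw(G) ≤ 4. For the lower bound: the 5 vertex sets {0,3}, {4,7}, {1,5}, {6}, {2} are disjoint, each induces a connected subgraph, and every pair is joined by at least one edge of G. Contracting each set to a single vertex therefore yields K_{5} as a minor, and since treewidth is minor-monotone, tw(G) ≥ tw(K_{5}) = 4. Hence tw(G) = 4 exactly.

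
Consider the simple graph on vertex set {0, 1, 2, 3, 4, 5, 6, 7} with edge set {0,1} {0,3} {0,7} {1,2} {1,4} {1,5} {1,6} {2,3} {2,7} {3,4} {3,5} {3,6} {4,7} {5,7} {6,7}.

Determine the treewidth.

3

A width-3 tree decomposition is:
Bags: B1 = {1, 3, 5, 7}  B2 = {1, 3, 4, 7}  B3 = {1, 2, 3, 7}  B4 = {1, 3, 6, 7}  B5 = {0, 1, 3, 7}
Tree: B1–B2, B2–B3, B3–B4, B4–B5
Every bag has size at most 4, so the width is 4 − 1 = 3 and tw(G) ≤ 3. For the lower bound: the 4 vertex sets {3,5}, {4,7}, {1}, {2} are disjoint, each induces a connected subgraph, and every pair is joined by at least one edge of G. Contracting each set to a single vertex therefore yields K_{4} as a minor, and since treewidth is minor-monotone, tw(G) ≥ tw(K_{4}) = 3. The upper and lower bounds meet at 3, so that is the treewidth.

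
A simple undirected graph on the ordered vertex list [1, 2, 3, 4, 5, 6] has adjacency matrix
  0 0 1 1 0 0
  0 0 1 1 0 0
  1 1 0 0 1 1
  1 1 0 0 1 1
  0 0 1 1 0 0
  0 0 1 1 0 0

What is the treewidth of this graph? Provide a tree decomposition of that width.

Treewidth 2.
Bags: B1 = {3, 4, 6}  B2 = {1, 3, 4}  B3 = {2, 3, 4}  B4 = {3, 4, 5}
Tree: B1–B2, B2–B3, B3–B4

The largest bag has 3 vertices, giving width 2; this decomposition certifies tw(G) ≤ 2. Since 3–6–4–1–3 is a cycle in G, G is not acyclic. Forests are exactly the graphs of treewidth ≤ 1, so tw(G) ≥ 2. The upper and lower bounds meet at 2, so that is the treewidth.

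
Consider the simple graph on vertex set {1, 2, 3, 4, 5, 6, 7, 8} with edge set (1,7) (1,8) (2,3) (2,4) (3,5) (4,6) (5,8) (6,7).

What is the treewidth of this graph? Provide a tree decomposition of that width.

Each bag holds 3 vertices, so the decomposition has width 2, which upper-bounds the treewidth. Since 5–3–2–4–6–7–1–8–5 is a cycle in G, G is not acyclic. Forests are exactly the graphs of treewidth ≤ 1, so tw(G) ≥ 2. The upper and lower bounds meet at 2, so that is the treewidth.

Treewidth 2.
One such decomposition:
Bags: B1 = {2, 3, 5}  B2 = {2, 4, 5}  B3 = {4, 5, 6}  B4 = {5, 6, 7}  B5 = {1, 5, 7}  B6 = {1, 5, 8}
Tree: B1–B2, B2–B3, B3–B4, B4–B5, B5–B6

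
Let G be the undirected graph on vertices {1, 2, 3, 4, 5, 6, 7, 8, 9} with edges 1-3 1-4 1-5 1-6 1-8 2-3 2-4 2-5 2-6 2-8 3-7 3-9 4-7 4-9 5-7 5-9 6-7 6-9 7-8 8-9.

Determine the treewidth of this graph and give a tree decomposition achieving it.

Each bag holds 5 vertices, so the decomposition has width 4, which upper-bounds the treewidth. For the lower bound: the 5 vertex sets {3,7}, {2,5}, {8,9}, {1}, {4} are disjoint, each induces a connected subgraph, and every pair is joined by at least one edge of G. Contracting each set to a single vertex therefore yields K_{5} as a minor, and since treewidth is minor-monotone, tw(G) ≥ tw(K_{5}) = 4. Therefore the treewidth is 4.

Treewidth 4.
One such decomposition:
Bags: B1 = {1, 2, 3, 7, 9}  B2 = {1, 2, 5, 7, 9}  B3 = {1, 2, 7, 8, 9}  B4 = {1, 2, 4, 7, 9}  B5 = {1, 2, 6, 7, 9}
Tree: B1–B2, B2–B3, B3–B4, B4–B5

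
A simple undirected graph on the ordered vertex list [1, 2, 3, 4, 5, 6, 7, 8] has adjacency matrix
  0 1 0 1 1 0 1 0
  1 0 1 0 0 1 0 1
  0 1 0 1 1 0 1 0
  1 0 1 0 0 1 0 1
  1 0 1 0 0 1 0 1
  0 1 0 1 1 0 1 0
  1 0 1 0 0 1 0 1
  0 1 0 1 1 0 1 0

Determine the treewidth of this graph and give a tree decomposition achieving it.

The largest bag has 5 vertices, giving width 4; this decomposition certifies tw(G) ≤ 4. For the lower bound: the 5 vertex sets {1,2}, {4,6}, {5,8}, {3}, {7} are disjoint, each induces a connected subgraph, and every pair is joined by at least one edge of G. Contracting each set to a single vertex therefore yields K_{5} as a minor, and since treewidth is minor-monotone, tw(G) ≥ tw(K_{5}) = 4. Therefore the treewidth is 4.

Treewidth 4.
One optimal decomposition is:
Bags: B1 = {1, 2, 3, 6, 8}  B2 = {1, 3, 4, 6, 8}  B3 = {1, 3, 5, 6, 8}  B4 = {1, 3, 6, 7, 8}
Tree: B1–B2, B2–B3, B3–B4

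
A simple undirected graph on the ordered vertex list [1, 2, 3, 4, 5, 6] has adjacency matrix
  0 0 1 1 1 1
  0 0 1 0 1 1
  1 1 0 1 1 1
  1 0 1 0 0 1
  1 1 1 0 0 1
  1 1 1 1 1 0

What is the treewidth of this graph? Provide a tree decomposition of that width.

The largest bag has 4 vertices, giving width 3; this decomposition certifies tw(G) ≤ 3. For the lower bound, the 4 vertices {1, 3, 4, 6} are pairwise adjacent, and any tree decomposition puts a clique entirely inside one bag — forcing width ≥ 3. The upper and lower bounds meet at 3, so that is the treewidth.

Treewidth 3.
One such decomposition:
Bags: B1 = {1, 3, 5, 6}  B2 = {1, 3, 4, 6}  B3 = {2, 3, 5, 6}
Tree: B1–B2, B1–B3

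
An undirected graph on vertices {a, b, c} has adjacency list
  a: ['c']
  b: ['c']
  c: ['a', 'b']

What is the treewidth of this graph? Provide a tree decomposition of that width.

Treewidth 1.
Bags: B1 = {a, c}  B2 = {b, c}
Tree: B1–B2

Each bag holds 2 vertices, so the decomposition has width 1, which upper-bounds the treewidth. Since G has at least one edge (e.g. a–c), it is not an edgeless graph, so tw(G) ≥ 1. Therefore the treewidth is 1.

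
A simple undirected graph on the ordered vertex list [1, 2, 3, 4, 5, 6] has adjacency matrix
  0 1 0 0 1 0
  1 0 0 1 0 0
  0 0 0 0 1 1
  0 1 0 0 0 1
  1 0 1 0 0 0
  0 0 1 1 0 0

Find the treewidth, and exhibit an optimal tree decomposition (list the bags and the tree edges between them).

Each bag holds 3 vertices, so the decomposition has width 2, which upper-bounds the treewidth. Since 6–4–2–1–5–3–6 is a cycle in G, G is not acyclic. Forests are exactly the graphs of treewidth ≤ 1, so tw(G) ≥ 2. Combining the bounds, tw(G) = 2.

Treewidth 2.
One optimal decomposition is:
Bags: B1 = {2, 4, 6}  B2 = {1, 2, 6}  B3 = {1, 5, 6}  B4 = {3, 5, 6}
Tree: B1–B2, B2–B3, B3–B4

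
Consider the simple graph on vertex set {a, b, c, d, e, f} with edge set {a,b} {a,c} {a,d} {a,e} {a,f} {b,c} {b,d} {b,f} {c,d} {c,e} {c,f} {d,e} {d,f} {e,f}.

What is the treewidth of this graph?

4

A width-4 tree decomposition is:
Bags: B1 = {a, b, c, d, f}  B2 = {a, c, d, e, f}
Tree: B1–B2
Each bag holds 5 vertices, so the decomposition has width 4, which upper-bounds the treewidth. For the lower bound, the 5 vertices {a, c, d, e, f} are pairwise adjacent, and any tree decomposition puts a clique entirely inside one bag — forcing width ≥ 4. Combining the bounds, tw(G) = 4.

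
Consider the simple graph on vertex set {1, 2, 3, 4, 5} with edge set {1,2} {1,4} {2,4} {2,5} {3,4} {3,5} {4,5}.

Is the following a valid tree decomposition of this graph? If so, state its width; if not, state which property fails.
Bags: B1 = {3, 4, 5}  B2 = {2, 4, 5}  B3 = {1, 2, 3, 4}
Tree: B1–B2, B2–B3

A tree decomposition must satisfy three properties: every vertex lies in some bag; for every edge, both endpoints lie together in some bag; and for every vertex, the bags containing it form a connected subtree. Here bags containing vertex 3 are not connected in the tree, so the decomposition is invalid.

No — bags containing vertex 3 are not connected in the tree.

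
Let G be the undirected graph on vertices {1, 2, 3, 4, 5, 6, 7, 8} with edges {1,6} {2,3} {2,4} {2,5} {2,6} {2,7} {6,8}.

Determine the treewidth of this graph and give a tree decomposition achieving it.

Treewidth 1.
Bags: B1 = {2, 6}  B2 = {2, 3}  B3 = {6, 8}  B4 = {2, 5}  B5 = {2, 4}  B6 = {1, 6}  B7 = {2, 7}
Tree: B1–B2, B1–B3, B2–B4, B2–B5, B1–B6, B1–B7

Every bag has size at most 2, so the width is 2 − 1 = 1 and tw(G) ≤ 1. G has an edge, so its treewidth is at least 1. The upper and lower bounds meet at 1, so that is the treewidth.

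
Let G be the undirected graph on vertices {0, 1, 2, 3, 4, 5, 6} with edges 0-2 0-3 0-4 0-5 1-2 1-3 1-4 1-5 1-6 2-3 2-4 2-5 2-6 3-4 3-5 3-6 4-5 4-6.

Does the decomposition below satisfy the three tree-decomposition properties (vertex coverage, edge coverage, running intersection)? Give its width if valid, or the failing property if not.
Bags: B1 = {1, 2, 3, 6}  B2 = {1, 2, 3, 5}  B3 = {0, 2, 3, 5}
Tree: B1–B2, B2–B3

A tree decomposition must satisfy three properties: every vertex lies in some bag; for every edge, both endpoints lie together in some bag; and for every vertex, the bags containing it form a connected subtree. Here vertex 4 appears in no bag, so the decomposition is invalid.

No — vertex 4 appears in no bag.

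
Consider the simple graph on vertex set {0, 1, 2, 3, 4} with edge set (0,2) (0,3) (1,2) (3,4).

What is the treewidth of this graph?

1

A width-1 tree decomposition is:
Bags: B1 = {0, 2}  B2 = {0, 3}  B3 = {1, 2}  B4 = {3, 4}
Tree: B1–B2, B1–B3, B2–B4
Every bag has size at most 2, so the width is 2 − 1 = 1 and tw(G) ≤ 1. Any graph with an edge has treewidth ≥ 1, and G has the edge 0–2. The upper and lower bounds meet at 1, so that is the treewidth.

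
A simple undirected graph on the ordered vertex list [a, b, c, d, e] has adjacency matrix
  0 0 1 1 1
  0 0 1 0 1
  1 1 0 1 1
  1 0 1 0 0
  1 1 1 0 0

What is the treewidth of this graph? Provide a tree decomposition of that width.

Treewidth 2.
One such decomposition:
Bags: B1 = {a, c, e}  B2 = {b, c, e}  B3 = {a, c, d}
Tree: B1–B2, B1–B3

The largest bag has 3 vertices, giving width 2; this decomposition certifies tw(G) ≤ 2. For the lower bound, the 3 vertices {a, c, d} are pairwise adjacent, and any tree decomposition puts a clique entirely inside one bag — forcing width ≥ 2. Combining the bounds, tw(G) = 2.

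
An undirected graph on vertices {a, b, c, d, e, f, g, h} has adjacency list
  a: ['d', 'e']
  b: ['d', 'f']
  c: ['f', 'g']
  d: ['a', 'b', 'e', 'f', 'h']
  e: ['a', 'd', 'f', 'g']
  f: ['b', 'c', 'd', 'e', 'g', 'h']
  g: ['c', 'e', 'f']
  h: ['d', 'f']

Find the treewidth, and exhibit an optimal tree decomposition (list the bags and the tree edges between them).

The largest bag has 3 vertices, giving width 2; this decomposition certifies tw(G) ≤ 2. On the other hand G contains the 3-clique {a, d, e}. A clique must lie in a single bag of any decomposition, so no decomposition can have width below 2. Therefore the treewidth is 2.

Treewidth 2.
One optimal decomposition is:
Bags: B1 = {d, e, f}  B2 = {d, f, h}  B3 = {b, d, f}  B4 = {e, f, g}  B5 = {c, f, g}  B6 = {a, d, e}
Tree: B1–B2, B2–B3, B1–B4, B4–B5, B1–B6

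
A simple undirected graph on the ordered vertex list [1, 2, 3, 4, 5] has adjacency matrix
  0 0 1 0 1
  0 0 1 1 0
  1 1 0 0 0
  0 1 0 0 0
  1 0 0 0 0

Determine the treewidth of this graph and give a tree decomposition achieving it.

The largest bag has 2 vertices, giving width 1; this decomposition certifies tw(G) ≤ 1. Since G has at least one edge (e.g. 5–1), it is not an edgeless graph, so tw(G) ≥ 1. Therefore the treewidth is 1.

Treewidth 1.
Bags: B1 = {1, 5}  B2 = {1, 3}  B3 = {2, 3}  B4 = {2, 4}
Tree: B1–B2, B2–B3, B3–B4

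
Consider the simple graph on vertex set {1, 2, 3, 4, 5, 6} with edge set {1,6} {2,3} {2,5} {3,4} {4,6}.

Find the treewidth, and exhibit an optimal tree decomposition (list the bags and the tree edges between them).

Each bag holds 2 vertices, so the decomposition has width 1, which upper-bounds the treewidth. G has an edge, so its treewidth is at least 1. Hence tw(G) = 1 exactly.

Treewidth 1.
Bags: B1 = {2, 5}  B2 = {2, 3}  B3 = {3, 4}  B4 = {4, 6}  B5 = {1, 6}
Tree: B1–B2, B2–B3, B3–B4, B4–B5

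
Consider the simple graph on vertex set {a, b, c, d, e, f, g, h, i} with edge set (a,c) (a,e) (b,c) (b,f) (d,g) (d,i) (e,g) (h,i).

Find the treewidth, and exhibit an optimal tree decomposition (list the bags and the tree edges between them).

Every bag has size at most 2, so the width is 2 − 1 = 1 and tw(G) ≤ 1. Any graph with an edge has treewidth ≥ 1, and G has the edge h–i. Hence tw(G) = 1 exactly.

Treewidth 1.
Bags: B1 = {h, i}  B2 = {d, i}  B3 = {d, g}  B4 = {e, g}  B5 = {a, e}  B6 = {a, c}  B7 = {b, c}  B8 = {b, f}
Tree: B1–B2, B2–B3, B3–B4, B4–B5, B5–B6, B6–B7, B7–B8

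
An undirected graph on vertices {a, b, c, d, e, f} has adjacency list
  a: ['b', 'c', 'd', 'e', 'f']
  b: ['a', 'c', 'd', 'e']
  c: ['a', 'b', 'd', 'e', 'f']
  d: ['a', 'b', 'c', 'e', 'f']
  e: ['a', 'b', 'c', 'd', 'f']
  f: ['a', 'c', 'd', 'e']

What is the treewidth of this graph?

A width-4 tree decomposition is:
Bags: B1 = {a, b, c, d, e}  B2 = {a, c, d, e, f}
Tree: B1–B2
Each bag holds 5 vertices, so the decomposition has width 4, which upper-bounds the treewidth. Conversely, {a, c, d, e, f} is a clique of size 5, and the vertices of any clique must share a bag in every tree decomposition; so some bag has ≥ 5 vertices and tw(G) ≥ 4. Hence tw(G) = 4 exactly.

4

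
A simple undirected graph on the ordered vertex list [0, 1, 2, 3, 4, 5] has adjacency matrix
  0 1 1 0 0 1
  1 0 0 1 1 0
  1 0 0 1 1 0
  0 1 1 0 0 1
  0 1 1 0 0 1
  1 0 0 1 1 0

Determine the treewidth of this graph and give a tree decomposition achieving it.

The largest bag has 4 vertices, giving width 3; this decomposition certifies tw(G) ≤ 3. For the lower bound: the 4 vertex sets {2,4}, {1,3}, {5}, {0} are disjoint, each induces a connected subgraph, and every pair is joined by at least one edge of G. Contracting each set to a single vertex therefore yields K_{4} as a minor, and since treewidth is minor-monotone, tw(G) ≥ tw(K_{4}) = 3. Hence tw(G) = 3 exactly.

Treewidth 3.
One optimal decomposition is:
Bags: B1 = {1, 2, 4, 5}  B2 = {1, 2, 3, 5}  B3 = {0, 1, 2, 5}
Tree: B1–B2, B2–B3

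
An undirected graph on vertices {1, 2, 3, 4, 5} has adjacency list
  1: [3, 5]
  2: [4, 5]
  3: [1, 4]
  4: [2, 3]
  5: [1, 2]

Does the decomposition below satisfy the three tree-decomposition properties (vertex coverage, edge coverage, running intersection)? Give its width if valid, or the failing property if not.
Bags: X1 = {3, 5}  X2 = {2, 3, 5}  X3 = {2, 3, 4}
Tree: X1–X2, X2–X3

No — vertex 1 appears in no bag.

A tree decomposition must satisfy three properties: every vertex lies in some bag; for every edge, both endpoints lie together in some bag; and for every vertex, the bags containing it form a connected subtree. Here vertex 1 appears in no bag, so the decomposition is invalid.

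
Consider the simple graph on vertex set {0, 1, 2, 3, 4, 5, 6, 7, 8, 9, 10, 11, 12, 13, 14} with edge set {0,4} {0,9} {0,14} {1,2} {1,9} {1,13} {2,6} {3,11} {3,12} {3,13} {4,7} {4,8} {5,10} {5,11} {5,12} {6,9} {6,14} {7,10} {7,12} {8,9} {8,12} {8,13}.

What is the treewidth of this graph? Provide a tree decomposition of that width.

The largest bag has 4 vertices, giving width 3; this decomposition certifies tw(G) ≤ 3. For the lower bound: the 4 vertex sets {5,10,11}, {7}, {12}, {3,4,8,13} are disjoint, each induces a connected subgraph, and every pair is joined by at least one edge of G. Contracting each set to a single vertex therefore yields K_{4} as a minor, and since treewidth is minor-monotone, tw(G) ≥ tw(K_{4}) = 3. Therefore the treewidth is 3.

Treewidth 3.
Bags: B1 = {5, 7, 10, 11}  B2 = {5, 7, 11, 12}  B3 = {3, 7, 11, 12}  B4 = {3, 4, 7, 12}  B5 = {3, 4, 8, 12}  B6 = {3, 4, 8, 13}  B7 = {0, 4, 8, 13}  B8 = {0, 8, 9, 13}  B9 = {0, 1, 9, 13}  B10 = {0, 1, 9, 14}  B11 = {1, 6, 9, 14}  B12 = {1, 2, 6, 14}
Tree: B1–B2, B2–B3, B3–B4, B4–B5, B5–B6, B6–B7, B7–B8, B8–B9, B9–B10, B10–B11, B11–B12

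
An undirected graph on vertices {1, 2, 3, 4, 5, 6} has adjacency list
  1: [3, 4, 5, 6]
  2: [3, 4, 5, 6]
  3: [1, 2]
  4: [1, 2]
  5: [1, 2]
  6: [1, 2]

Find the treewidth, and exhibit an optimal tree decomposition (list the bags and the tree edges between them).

Every bag has size at most 3, so the width is 3 − 1 = 2 and tw(G) ≤ 2. Since 5–2–4–1–5 is a cycle in G, G is not acyclic. Forests are exactly the graphs of treewidth ≤ 1, so tw(G) ≥ 2. Hence tw(G) = 2 exactly.

Treewidth 2.
One optimal decomposition is:
Bags: B1 = {1, 2, 5}  B2 = {1, 2, 4}  B3 = {1, 2, 3}  B4 = {1, 2, 6}
Tree: B1–B2, B2–B3, B3–B4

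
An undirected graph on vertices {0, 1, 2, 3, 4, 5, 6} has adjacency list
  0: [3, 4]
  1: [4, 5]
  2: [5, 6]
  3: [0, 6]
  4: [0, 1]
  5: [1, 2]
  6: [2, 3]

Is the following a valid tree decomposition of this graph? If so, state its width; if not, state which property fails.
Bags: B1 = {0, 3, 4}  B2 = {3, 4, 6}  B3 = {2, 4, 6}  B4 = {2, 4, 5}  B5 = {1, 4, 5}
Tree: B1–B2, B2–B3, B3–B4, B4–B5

Yes; width 2.

Checking the three conditions: (i) the bags cover all of {0, 1, 2, 3, 4, 5, 6}; (ii) for each edge, some bag contains both endpoints; (iii) the bags containing any fixed vertex form a subtree. All hold, so the decomposition is valid with width 3 − 1 = 2.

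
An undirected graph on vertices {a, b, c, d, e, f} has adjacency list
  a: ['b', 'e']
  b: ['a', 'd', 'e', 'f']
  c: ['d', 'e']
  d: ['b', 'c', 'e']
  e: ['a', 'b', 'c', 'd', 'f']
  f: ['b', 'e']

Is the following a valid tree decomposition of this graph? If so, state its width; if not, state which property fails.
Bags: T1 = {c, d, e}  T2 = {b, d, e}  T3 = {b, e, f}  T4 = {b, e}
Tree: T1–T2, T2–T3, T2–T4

A tree decomposition must satisfy three properties: every vertex lies in some bag; for every edge, both endpoints lie together in some bag; and for every vertex, the bags containing it form a connected subtree. Here vertex a appears in no bag, so the decomposition is invalid.

No — vertex a appears in no bag.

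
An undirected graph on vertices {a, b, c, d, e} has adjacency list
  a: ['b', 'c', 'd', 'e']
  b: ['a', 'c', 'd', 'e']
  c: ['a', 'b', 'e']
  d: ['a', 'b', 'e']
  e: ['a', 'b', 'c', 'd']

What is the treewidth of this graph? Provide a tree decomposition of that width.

Every bag has size at most 4, so the width is 4 − 1 = 3 and tw(G) ≤ 3. For the lower bound, the 4 vertices {a, b, d, e} are pairwise adjacent, and any tree decomposition puts a clique entirely inside one bag — forcing width ≥ 3. Therefore the treewidth is 3.

Treewidth 3.
One such decomposition:
Bags: B1 = {a, b, c, e}  B2 = {a, b, d, e}
Tree: B1–B2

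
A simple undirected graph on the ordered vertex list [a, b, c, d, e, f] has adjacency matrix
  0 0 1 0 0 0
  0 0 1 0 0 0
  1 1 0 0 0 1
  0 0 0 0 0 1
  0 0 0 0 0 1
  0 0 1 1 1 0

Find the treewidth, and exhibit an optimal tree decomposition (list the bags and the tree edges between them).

Every bag has size at most 2, so the width is 2 − 1 = 1 and tw(G) ≤ 1. Since G has at least one edge (e.g. c–a), it is not an edgeless graph, so tw(G) ≥ 1. The upper and lower bounds meet at 1, so that is the treewidth.

Treewidth 1.
One optimal decomposition is:
Bags: B1 = {a, c}  B2 = {c, f}  B3 = {d, f}  B4 = {b, c}  B5 = {e, f}
Tree: B1–B2, B2–B3, B1–B4, B3–B5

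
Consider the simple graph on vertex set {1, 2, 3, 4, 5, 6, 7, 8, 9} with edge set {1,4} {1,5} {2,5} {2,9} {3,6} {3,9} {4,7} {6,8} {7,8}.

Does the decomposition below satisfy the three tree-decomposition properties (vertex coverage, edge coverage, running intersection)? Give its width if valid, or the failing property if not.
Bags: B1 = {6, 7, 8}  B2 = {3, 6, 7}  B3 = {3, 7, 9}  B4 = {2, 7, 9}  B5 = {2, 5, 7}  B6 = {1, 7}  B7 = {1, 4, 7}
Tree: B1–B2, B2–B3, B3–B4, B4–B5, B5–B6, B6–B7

No — edge (5,1) lies in no bag.

A tree decomposition must satisfy three properties: every vertex lies in some bag; for every edge, both endpoints lie together in some bag; and for every vertex, the bags containing it form a connected subtree. Here edge (5,1) lies in no bag, so the decomposition is invalid.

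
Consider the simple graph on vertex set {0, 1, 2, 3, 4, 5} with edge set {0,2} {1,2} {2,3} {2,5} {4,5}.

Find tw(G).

1

A width-1 tree decomposition is:
Bags: B1 = {0, 2}  B2 = {1, 2}  B3 = {2, 3}  B4 = {2, 5}  B5 = {4, 5}
Tree: B1–B2, B2–B3, B1–B4, B4–B5
Each bag holds 2 vertices, so the decomposition has width 1, which upper-bounds the treewidth. Since G has at least one edge (e.g. 2–0), it is not an edgeless graph, so tw(G) ≥ 1. The upper and lower bounds meet at 1, so that is the treewidth.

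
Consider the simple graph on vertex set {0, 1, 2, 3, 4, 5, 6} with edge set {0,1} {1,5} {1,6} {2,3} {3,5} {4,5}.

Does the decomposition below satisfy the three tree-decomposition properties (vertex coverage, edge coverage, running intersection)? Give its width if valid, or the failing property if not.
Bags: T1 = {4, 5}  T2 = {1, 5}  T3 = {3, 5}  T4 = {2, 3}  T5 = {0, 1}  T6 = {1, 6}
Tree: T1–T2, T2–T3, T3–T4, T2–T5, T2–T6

Yes; width 1.

Vertex coverage: the bags together contain {0, 1, 2, 3, 4, 5, 6}, the full vertex set. Edge coverage: each edge of G has both endpoints in at least one bag. Running intersection: for every vertex, the bags containing it form a connected subtree. All three properties hold, so this is a valid tree decomposition of width max|bag| − 1 = 1, and hence tw(G) ≤ 1.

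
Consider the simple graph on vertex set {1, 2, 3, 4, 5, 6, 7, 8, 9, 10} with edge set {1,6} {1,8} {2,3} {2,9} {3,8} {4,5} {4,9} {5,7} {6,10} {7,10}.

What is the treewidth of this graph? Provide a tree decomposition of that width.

Every bag has size at most 3, so the width is 3 − 1 = 2 and tw(G) ≤ 2. The edges 2–9–4–5–7–10–6–1–8–3–2 form a cycle, so G is not a tree and its treewidth is at least 2. Therefore the treewidth is 2.

Treewidth 2.
One optimal decomposition is:
Bags: B1 = {2, 4, 9}  B2 = {2, 4, 5}  B3 = {2, 5, 7}  B4 = {2, 7, 10}  B5 = {2, 6, 10}  B6 = {1, 2, 6}  B7 = {1, 2, 8}  B8 = {2, 3, 8}
Tree: B1–B2, B2–B3, B3–B4, B4–B5, B5–B6, B6–B7, B7–B8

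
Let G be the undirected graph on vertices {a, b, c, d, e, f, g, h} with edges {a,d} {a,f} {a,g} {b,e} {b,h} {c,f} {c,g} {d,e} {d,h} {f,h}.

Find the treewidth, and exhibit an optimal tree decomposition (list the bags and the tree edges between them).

Treewidth 2.
One such decomposition:
Bags: B1 = {b, e, h}  B2 = {d, e, h}  B3 = {d, f, h}  B4 = {a, d, f}  B5 = {a, c, f}  B6 = {a, c, g}
Tree: B1–B2, B2–B3, B3–B4, B4–B5, B5–B6

Each bag holds 3 vertices, so the decomposition has width 2, which upper-bounds the treewidth. Since b–e–d–h–b is a cycle in G, G is not acyclic. Forests are exactly the graphs of treewidth ≤ 1, so tw(G) ≥ 2. Combining the bounds, tw(G) = 2.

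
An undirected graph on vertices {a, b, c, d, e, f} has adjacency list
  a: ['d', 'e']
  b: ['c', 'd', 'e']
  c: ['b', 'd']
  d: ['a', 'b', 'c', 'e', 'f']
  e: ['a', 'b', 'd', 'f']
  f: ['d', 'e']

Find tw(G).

2

A width-2 tree decomposition is:
Bags: B1 = {d, e, f}  B2 = {b, d, e}  B3 = {a, d, e}  B4 = {b, c, d}
Tree: B1–B2, B1–B3, B2–B4
Each bag holds 3 vertices, so the decomposition has width 2, which upper-bounds the treewidth. For the lower bound, the 3 vertices {d, e, f} are pairwise adjacent, and any tree decomposition puts a clique entirely inside one bag — forcing width ≥ 2. The upper and lower bounds meet at 2, so that is the treewidth.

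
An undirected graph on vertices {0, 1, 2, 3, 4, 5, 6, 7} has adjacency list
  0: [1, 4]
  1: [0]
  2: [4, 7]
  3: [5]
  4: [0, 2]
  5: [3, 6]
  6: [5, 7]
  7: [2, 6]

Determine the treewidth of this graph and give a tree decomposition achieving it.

Treewidth 1.
Bags: B1 = {0, 1}  B2 = {0, 4}  B3 = {2, 4}  B4 = {2, 7}  B5 = {6, 7}  B6 = {5, 6}  B7 = {3, 5}
Tree: B1–B2, B2–B3, B3–B4, B4–B5, B5–B6, B6–B7

The largest bag has 2 vertices, giving width 1; this decomposition certifies tw(G) ≤ 1. Any graph with an edge has treewidth ≥ 1, and G has the edge 1–0. The upper and lower bounds meet at 1, so that is the treewidth.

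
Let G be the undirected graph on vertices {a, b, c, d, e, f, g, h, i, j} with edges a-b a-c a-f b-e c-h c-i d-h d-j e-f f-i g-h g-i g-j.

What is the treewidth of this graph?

A width-2 tree decomposition is:
Bags: B1 = {a, b, e}  B2 = {a, e, f}  B3 = {a, c, f}  B4 = {c, f, i}  B5 = {c, h, i}  B6 = {g, h, i}  B7 = {d, g, h}  B8 = {d, g, j}
Tree: B1–B2, B2–B3, B3–B4, B4–B5, B5–B6, B6–B7, B7–B8
Each bag holds 3 vertices, so the decomposition has width 2, which upper-bounds the treewidth. The edges b–e–f–a–b form a cycle, so G is not a tree and its treewidth is at least 2. Combining the bounds, tw(G) = 2.

2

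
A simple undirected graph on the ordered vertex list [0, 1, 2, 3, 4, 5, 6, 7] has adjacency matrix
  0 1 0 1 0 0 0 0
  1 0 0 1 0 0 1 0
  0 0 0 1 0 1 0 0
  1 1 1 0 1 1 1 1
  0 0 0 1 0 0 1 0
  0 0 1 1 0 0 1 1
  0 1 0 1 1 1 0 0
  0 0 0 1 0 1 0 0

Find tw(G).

A width-2 tree decomposition is:
Bags: B1 = {3, 5, 6}  B2 = {2, 3, 5}  B3 = {1, 3, 6}  B4 = {0, 1, 3}  B5 = {3, 5, 7}  B6 = {3, 4, 6}
Tree: B1–B2, B1–B3, B3–B4, B2–B5, B1–B6
Every bag has size at most 3, so the width is 3 − 1 = 2 and tw(G) ≤ 2. On the other hand G contains the 3-clique {0, 1, 3}. A clique must lie in a single bag of any decomposition, so no decomposition can have width below 2. The upper and lower bounds meet at 2, so that is the treewidth.

2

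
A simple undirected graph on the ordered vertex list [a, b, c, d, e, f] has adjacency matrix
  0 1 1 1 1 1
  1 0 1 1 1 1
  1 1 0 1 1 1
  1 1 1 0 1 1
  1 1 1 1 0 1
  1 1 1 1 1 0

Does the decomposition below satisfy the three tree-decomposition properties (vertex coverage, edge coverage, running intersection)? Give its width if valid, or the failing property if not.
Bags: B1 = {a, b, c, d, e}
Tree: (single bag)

No — vertex f appears in no bag.

A tree decomposition must satisfy three properties: every vertex lies in some bag; for every edge, both endpoints lie together in some bag; and for every vertex, the bags containing it form a connected subtree. Here vertex f appears in no bag, so the decomposition is invalid.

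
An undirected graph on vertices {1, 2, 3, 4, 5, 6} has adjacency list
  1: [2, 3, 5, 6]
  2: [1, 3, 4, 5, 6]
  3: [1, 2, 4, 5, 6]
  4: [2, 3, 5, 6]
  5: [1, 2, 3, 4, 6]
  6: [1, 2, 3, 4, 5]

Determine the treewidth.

A width-4 tree decomposition is:
Bags: B1 = {2, 3, 4, 5, 6}  B2 = {1, 2, 3, 5, 6}
Tree: B1–B2
The largest bag has 5 vertices, giving width 4; this decomposition certifies tw(G) ≤ 4. Conversely, {1, 2, 3, 5, 6} is a clique of size 5, and the vertices of any clique must share a bag in every tree decomposition; so some bag has ≥ 5 vertices and tw(G) ≥ 4. Hence tw(G) = 4 exactly.

4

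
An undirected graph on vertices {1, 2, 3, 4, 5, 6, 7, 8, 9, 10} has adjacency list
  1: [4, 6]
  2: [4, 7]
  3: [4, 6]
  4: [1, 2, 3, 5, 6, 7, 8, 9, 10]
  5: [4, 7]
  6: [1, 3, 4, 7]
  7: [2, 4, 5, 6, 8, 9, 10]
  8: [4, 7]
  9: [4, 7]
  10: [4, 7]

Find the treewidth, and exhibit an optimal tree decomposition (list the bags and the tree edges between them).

Treewidth 2.
One such decomposition:
Bags: B1 = {4, 6, 7}  B2 = {2, 4, 7}  B3 = {4, 7, 8}  B4 = {4, 7, 10}  B5 = {3, 4, 6}  B6 = {4, 7, 9}  B7 = {4, 5, 7}  B8 = {1, 4, 6}
Tree: B1–B2, B1–B3, B3–B4, B1–B5, B3–B6, B6–B7, B1–B8

Each bag holds 3 vertices, so the decomposition has width 2, which upper-bounds the treewidth. Conversely, {1, 4, 6} is a clique of size 3, and the vertices of any clique must share a bag in every tree decomposition; so some bag has ≥ 3 vertices and tw(G) ≥ 2. The upper and lower bounds meet at 2, so that is the treewidth.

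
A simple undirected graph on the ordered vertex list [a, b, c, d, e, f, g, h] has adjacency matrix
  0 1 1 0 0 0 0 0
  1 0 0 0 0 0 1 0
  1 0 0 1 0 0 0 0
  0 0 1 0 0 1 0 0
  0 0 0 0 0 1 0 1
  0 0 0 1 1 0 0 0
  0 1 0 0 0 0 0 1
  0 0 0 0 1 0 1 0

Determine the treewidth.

2

A width-2 tree decomposition is:
Bags: B1 = {e, g, h}  B2 = {b, e, g}  B3 = {a, b, e}  B4 = {a, c, e}  B5 = {c, d, e}  B6 = {d, e, f}
Tree: B1–B2, B2–B3, B3–B4, B4–B5, B5–B6
Every bag has size at most 3, so the width is 3 − 1 = 2 and tw(G) ≤ 2. For the lower bound, G contains the cycle e–h–g–b–a–c–d–f–e, so G is not a forest; only forests have treewidth ≤ 1, hence tw(G) ≥ 2. Therefore the treewidth is 2.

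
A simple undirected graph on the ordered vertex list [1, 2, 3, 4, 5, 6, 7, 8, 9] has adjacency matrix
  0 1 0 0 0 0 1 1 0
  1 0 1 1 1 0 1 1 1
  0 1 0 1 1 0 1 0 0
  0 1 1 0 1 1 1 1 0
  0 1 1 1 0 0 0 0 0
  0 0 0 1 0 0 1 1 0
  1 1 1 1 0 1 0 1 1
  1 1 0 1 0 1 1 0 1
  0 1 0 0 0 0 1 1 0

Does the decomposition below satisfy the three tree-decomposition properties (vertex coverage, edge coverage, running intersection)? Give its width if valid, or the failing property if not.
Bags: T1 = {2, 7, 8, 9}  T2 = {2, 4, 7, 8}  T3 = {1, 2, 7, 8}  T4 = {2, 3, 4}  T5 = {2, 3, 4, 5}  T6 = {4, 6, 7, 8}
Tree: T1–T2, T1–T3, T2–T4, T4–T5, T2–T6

A tree decomposition must satisfy three properties: every vertex lies in some bag; for every edge, both endpoints lie together in some bag; and for every vertex, the bags containing it form a connected subtree. Here edge (7,3) lies in no bag, so the decomposition is invalid.

No — edge (7,3) lies in no bag.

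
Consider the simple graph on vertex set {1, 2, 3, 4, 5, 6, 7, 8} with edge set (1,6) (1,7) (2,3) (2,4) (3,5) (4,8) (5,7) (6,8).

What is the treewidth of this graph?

2

A width-2 tree decomposition is:
Bags: B1 = {1, 6, 7}  B2 = {5, 6, 7}  B3 = {3, 5, 6}  B4 = {2, 3, 6}  B5 = {2, 4, 6}  B6 = {4, 6, 8}
Tree: B1–B2, B2–B3, B3–B4, B4–B5, B5–B6
Every bag has size at most 3, so the width is 3 − 1 = 2 and tw(G) ≤ 2. The edges 6–1–7–5–3–2–4–8–6 form a cycle, so G is not a tree and its treewidth is at least 2. Combining the bounds, tw(G) = 2.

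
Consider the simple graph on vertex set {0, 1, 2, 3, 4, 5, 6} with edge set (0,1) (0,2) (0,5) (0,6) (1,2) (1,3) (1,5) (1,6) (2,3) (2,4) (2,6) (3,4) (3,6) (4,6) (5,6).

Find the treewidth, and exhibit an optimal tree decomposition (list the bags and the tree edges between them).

Treewidth 3.
Bags: B1 = {0, 1, 2, 6}  B2 = {1, 2, 3, 6}  B3 = {0, 1, 5, 6}  B4 = {2, 3, 4, 6}
Tree: B1–B2, B1–B3, B2–B4

Each bag holds 4 vertices, so the decomposition has width 3, which upper-bounds the treewidth. Conversely, {0, 1, 2, 6} is a clique of size 4, and the vertices of any clique must share a bag in every tree decomposition; so some bag has ≥ 4 vertices and tw(G) ≥ 3. Hence tw(G) = 3 exactly.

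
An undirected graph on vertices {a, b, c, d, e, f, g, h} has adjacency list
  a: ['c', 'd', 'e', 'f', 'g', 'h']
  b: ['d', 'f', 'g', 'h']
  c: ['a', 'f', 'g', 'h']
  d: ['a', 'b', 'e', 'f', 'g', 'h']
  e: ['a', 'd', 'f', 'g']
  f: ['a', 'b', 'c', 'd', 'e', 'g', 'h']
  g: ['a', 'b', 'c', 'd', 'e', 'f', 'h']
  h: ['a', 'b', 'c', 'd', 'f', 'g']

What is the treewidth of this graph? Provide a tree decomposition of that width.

Treewidth 4.
One optimal decomposition is:
Bags: B1 = {a, c, f, g, h}  B2 = {a, d, f, g, h}  B3 = {a, d, e, f, g}  B4 = {b, d, f, g, h}
Tree: B1–B2, B2–B3, B2–B4

Every bag has size at most 5, so the width is 5 − 1 = 4 and tw(G) ≤ 4. For the lower bound, the 5 vertices {a, d, e, f, g} are pairwise adjacent, and any tree decomposition puts a clique entirely inside one bag — forcing width ≥ 4. The upper and lower bounds meet at 4, so that is the treewidth.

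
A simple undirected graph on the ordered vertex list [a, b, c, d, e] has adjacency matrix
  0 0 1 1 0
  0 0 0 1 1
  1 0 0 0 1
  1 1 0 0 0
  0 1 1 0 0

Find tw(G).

2

A width-2 tree decomposition is:
Bags: B1 = {b, d, e}  B2 = {c, d, e}  B3 = {a, c, d}
Tree: B1–B2, B2–B3
The largest bag has 3 vertices, giving width 2; this decomposition certifies tw(G) ≤ 2. The edges d–b–e–c–a–d form a cycle, so G is not a tree and its treewidth is at least 2. Combining the bounds, tw(G) = 2.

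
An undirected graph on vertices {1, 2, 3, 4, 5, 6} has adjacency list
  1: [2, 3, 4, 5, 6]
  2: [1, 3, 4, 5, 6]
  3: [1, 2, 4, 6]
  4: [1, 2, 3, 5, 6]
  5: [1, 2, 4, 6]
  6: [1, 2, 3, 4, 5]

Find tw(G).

4

A width-4 tree decomposition is:
Bags: B1 = {1, 2, 3, 4, 6}  B2 = {1, 2, 4, 5, 6}
Tree: B1–B2
Each bag holds 5 vertices, so the decomposition has width 4, which upper-bounds the treewidth. On the other hand G contains the 5-clique {1, 2, 3, 4, 6}. A clique must lie in a single bag of any decomposition, so no decomposition can have width below 4. Hence tw(G) = 4 exactly.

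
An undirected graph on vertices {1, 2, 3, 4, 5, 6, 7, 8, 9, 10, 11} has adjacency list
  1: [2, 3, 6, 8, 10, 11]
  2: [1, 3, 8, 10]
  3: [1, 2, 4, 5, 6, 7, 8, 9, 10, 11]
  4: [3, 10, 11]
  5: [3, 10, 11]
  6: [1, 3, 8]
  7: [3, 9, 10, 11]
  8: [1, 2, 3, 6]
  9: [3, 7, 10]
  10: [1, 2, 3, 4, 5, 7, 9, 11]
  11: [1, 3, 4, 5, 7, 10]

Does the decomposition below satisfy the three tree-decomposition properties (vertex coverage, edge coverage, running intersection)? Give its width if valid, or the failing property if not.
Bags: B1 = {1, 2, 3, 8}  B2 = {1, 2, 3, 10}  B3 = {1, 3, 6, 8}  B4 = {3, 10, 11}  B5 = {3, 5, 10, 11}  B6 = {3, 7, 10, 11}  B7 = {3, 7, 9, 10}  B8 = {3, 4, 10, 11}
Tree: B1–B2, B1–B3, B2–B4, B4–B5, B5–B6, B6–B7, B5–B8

No — edge (1,11) lies in no bag.

A tree decomposition must satisfy three properties: every vertex lies in some bag; for every edge, both endpoints lie together in some bag; and for every vertex, the bags containing it form a connected subtree. Here edge (1,11) lies in no bag, so the decomposition is invalid.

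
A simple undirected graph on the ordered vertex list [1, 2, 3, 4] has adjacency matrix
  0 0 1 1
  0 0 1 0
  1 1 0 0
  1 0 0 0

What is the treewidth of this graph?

1

A width-1 tree decomposition is:
Bags: B1 = {1, 4}  B2 = {1, 3}  B3 = {2, 3}
Tree: B1–B2, B2–B3
Every bag has size at most 2, so the width is 2 − 1 = 1 and tw(G) ≤ 1. Since G has at least one edge (e.g. 4–1), it is not an edgeless graph, so tw(G) ≥ 1. The upper and lower bounds meet at 1, so that is the treewidth.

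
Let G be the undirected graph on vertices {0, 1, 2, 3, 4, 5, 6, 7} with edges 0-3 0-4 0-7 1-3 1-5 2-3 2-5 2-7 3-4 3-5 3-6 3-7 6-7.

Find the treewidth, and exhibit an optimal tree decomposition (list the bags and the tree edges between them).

Each bag holds 3 vertices, so the decomposition has width 2, which upper-bounds the treewidth. Conversely, {1, 3, 5} is a clique of size 3, and the vertices of any clique must share a bag in every tree decomposition; so some bag has ≥ 3 vertices and tw(G) ≥ 2. Hence tw(G) = 2 exactly.

Treewidth 2.
One optimal decomposition is:
Bags: B1 = {2, 3, 7}  B2 = {3, 6, 7}  B3 = {0, 3, 7}  B4 = {0, 3, 4}  B5 = {2, 3, 5}  B6 = {1, 3, 5}
Tree: B1–B2, B1–B3, B3–B4, B1–B5, B5–B6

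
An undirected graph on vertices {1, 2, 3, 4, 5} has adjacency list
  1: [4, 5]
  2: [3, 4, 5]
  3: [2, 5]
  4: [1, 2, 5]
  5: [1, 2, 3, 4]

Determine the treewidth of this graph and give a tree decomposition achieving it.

The largest bag has 3 vertices, giving width 2; this decomposition certifies tw(G) ≤ 2. On the other hand G contains the 3-clique {1, 4, 5}. A clique must lie in a single bag of any decomposition, so no decomposition can have width below 2. Hence tw(G) = 2 exactly.

Treewidth 2.
Bags: B1 = {2, 4, 5}  B2 = {1, 4, 5}  B3 = {2, 3, 5}
Tree: B1–B2, B1–B3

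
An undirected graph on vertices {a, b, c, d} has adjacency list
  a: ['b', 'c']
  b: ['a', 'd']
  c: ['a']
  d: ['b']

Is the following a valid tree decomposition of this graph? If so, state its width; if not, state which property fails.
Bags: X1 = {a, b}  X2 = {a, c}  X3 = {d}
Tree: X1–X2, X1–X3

No — edge (b,d) lies in no bag.

A tree decomposition must satisfy three properties: every vertex lies in some bag; for every edge, both endpoints lie together in some bag; and for every vertex, the bags containing it form a connected subtree. Here edge (b,d) lies in no bag, so the decomposition is invalid.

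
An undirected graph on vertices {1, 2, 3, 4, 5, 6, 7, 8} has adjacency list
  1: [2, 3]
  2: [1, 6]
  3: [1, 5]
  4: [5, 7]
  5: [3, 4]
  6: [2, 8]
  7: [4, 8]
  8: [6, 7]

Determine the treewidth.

2

A width-2 tree decomposition is:
Bags: B1 = {1, 3, 5}  B2 = {1, 4, 5}  B3 = {1, 4, 7}  B4 = {1, 7, 8}  B5 = {1, 6, 8}  B6 = {1, 2, 6}
Tree: B1–B2, B2–B3, B3–B4, B4–B5, B5–B6
Every bag has size at most 3, so the width is 3 − 1 = 2 and tw(G) ≤ 2. The edges 1–3–5–4–7–8–6–2–1 form a cycle, so G is not a tree and its treewidth is at least 2. Hence tw(G) = 2 exactly.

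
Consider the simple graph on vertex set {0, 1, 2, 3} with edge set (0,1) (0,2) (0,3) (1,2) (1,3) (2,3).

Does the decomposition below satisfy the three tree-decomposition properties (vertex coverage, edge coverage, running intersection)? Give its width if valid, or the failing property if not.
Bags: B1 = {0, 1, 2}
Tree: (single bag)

No — vertex 3 appears in no bag.

A tree decomposition must satisfy three properties: every vertex lies in some bag; for every edge, both endpoints lie together in some bag; and for every vertex, the bags containing it form a connected subtree. Here vertex 3 appears in no bag, so the decomposition is invalid.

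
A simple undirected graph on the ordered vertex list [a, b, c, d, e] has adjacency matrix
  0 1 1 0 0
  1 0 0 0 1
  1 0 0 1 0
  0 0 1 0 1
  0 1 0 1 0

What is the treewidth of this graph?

2

A width-2 tree decomposition is:
Bags: B1 = {a, c, d}  B2 = {a, b, d}  B3 = {b, d, e}
Tree: B1–B2, B2–B3
The largest bag has 3 vertices, giving width 2; this decomposition certifies tw(G) ≤ 2. For the lower bound, G contains the cycle d–c–a–b–e–d, so G is not a forest; only forests have treewidth ≤ 1, hence tw(G) ≥ 2. The upper and lower bounds meet at 2, so that is the treewidth.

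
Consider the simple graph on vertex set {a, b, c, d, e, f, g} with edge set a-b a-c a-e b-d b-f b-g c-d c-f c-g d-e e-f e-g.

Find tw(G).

A width-3 tree decomposition is:
Bags: B1 = {b, c, e, f}  B2 = {b, c, d, e}  B3 = {a, b, c, e}  B4 = {b, c, e, g}
Tree: B1–B2, B2–B3, B3–B4
The largest bag has 4 vertices, giving width 3; this decomposition certifies tw(G) ≤ 3. For the lower bound: the 4 vertex sets {c,f}, {b,d}, {e}, {a} are disjoint, each induces a connected subgraph, and every pair is joined by at least one edge of G. Contracting each set to a single vertex therefore yields K_{4} as a minor, and since treewidth is minor-monotone, tw(G) ≥ tw(K_{4}) = 3. Combining the bounds, tw(G) = 3.

3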